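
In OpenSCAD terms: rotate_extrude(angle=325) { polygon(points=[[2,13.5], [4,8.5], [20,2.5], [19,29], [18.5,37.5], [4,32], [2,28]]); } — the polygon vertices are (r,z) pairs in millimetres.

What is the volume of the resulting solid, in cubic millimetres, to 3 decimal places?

Profile (r,z), 7 vertices: (2,13.5) (4,8.5) (20,2.5) (19,29) (18.5,37.5) (4,32) (2,28)
edge 0: (2,13.5)→(4,8.5)  cross = 2·8.5 − 4·13.5 = -37.0000; (r_i+r_j)·cross = 6·-37.0000 = -222.0000
edge 1: (4,8.5)→(20,2.5)  cross = 4·2.5 − 20·8.5 = -160.0000; (r_i+r_j)·cross = 24·-160.0000 = -3840.0000
edge 2: (20,2.5)→(19,29)  cross = 20·29 − 19·2.5 = 532.5000; (r_i+r_j)·cross = 39·532.5000 = 20767.5000
edge 3: (19,29)→(18.5,37.5)  cross = 19·37.5 − 18.5·29 = 176.0000; (r_i+r_j)·cross = 37.5·176.0000 = 6600.0000
edge 4: (18.5,37.5)→(4,32)  cross = 18.5·32 − 4·37.5 = 442.0000; (r_i+r_j)·cross = 22.5·442.0000 = 9945.0000
edge 5: (4,32)→(2,28)  cross = 4·28 − 2·32 = 48.0000; (r_i+r_j)·cross = 6·48.0000 = 288.0000
edge 6: (2,28)→(2,13.5)  cross = 2·13.5 − 2·28 = -29.0000; (r_i+r_j)·cross = 4·-29.0000 = -116.0000
Σcross = 972.5000 → A = |Σcross|/2 = 486.2500 mm²
Σ(r_i+r_j)·cross = 33422.5000 → first moment M = |Σ|/6 = 5570.4167
R_c = M/A = 5570.4167/486.2500 = 11.4559 mm
θ = 325° = 5.672320 rad
V = θ·R_c·A = 5.672320·11.4559·486.2500 = 31597.186 mm³

Volume = 31597.186 mm³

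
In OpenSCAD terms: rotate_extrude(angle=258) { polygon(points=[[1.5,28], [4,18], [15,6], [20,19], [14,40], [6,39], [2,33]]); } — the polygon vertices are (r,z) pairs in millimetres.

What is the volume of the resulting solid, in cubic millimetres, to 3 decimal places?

Profile (r,z), 7 vertices: (1.5,28) (4,18) (15,6) (20,19) (14,40) (6,39) (2,33)
edge 0: (1.5,28)→(4,18)  cross = 1.5·18 − 4·28 = -85.0000; (r_i+r_j)·cross = 5.5·-85.0000 = -467.5000
edge 1: (4,18)→(15,6)  cross = 4·6 − 15·18 = -246.0000; (r_i+r_j)·cross = 19·-246.0000 = -4674.0000
edge 2: (15,6)→(20,19)  cross = 15·19 − 20·6 = 165.0000; (r_i+r_j)·cross = 35·165.0000 = 5775.0000
edge 3: (20,19)→(14,40)  cross = 20·40 − 14·19 = 534.0000; (r_i+r_j)·cross = 34·534.0000 = 18156.0000
edge 4: (14,40)→(6,39)  cross = 14·39 − 6·40 = 306.0000; (r_i+r_j)·cross = 20·306.0000 = 6120.0000
edge 5: (6,39)→(2,33)  cross = 6·33 − 2·39 = 120.0000; (r_i+r_j)·cross = 8·120.0000 = 960.0000
edge 6: (2,33)→(1.5,28)  cross = 2·28 − 1.5·33 = 6.5000; (r_i+r_j)·cross = 3.5·6.5000 = 22.7500
Σcross = 800.5000 → A = |Σcross|/2 = 400.2500 mm²
Σ(r_i+r_j)·cross = 25892.2500 → first moment M = |Σ|/6 = 4315.3750
R_c = M/A = 4315.3750/400.2500 = 10.7817 mm
θ = 258° = 4.502949 rad
V = θ·R_c·A = 4.502949·10.7817·400.2500 = 19431.916 mm³

Volume = 19431.916 mm³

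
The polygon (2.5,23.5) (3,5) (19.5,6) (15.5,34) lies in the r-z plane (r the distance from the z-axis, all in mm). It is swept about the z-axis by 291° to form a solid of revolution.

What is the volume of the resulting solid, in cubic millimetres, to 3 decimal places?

Profile (r,z), 4 vertices: (2.5,23.5) (3,5) (19.5,6) (15.5,34)
edge 0: (2.5,23.5)→(3,5)  cross = 2.5·5 − 3·23.5 = -58.0000; (r_i+r_j)·cross = 5.5·-58.0000 = -319.0000
edge 1: (3,5)→(19.5,6)  cross = 3·6 − 19.5·5 = -79.5000; (r_i+r_j)·cross = 22.5·-79.5000 = -1788.7500
edge 2: (19.5,6)→(15.5,34)  cross = 19.5·34 − 15.5·6 = 570.0000; (r_i+r_j)·cross = 35·570.0000 = 19950.0000
edge 3: (15.5,34)→(2.5,23.5)  cross = 15.5·23.5 − 2.5·34 = 279.2500; (r_i+r_j)·cross = 18·279.2500 = 5026.5000
Σcross = 711.7500 → A = |Σcross|/2 = 355.8750 mm²
Σ(r_i+r_j)·cross = 22868.7500 → first moment M = |Σ|/6 = 3811.4583
R_c = M/A = 3811.4583/355.8750 = 10.7101 mm
θ = 291° = 5.078908 rad
V = θ·R_c·A = 5.078908·10.7101·355.8750 = 19358.047 mm³

Volume = 19358.047 mm³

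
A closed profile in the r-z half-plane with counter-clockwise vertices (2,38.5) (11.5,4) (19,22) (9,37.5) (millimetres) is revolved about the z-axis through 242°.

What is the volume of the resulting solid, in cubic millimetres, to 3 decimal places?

Profile (r,z), 4 vertices: (2,38.5) (11.5,4) (19,22) (9,37.5)
edge 0: (2,38.5)→(11.5,4)  cross = 2·4 − 11.5·38.5 = -434.7500; (r_i+r_j)·cross = 13.5·-434.7500 = -5869.1250
edge 1: (11.5,4)→(19,22)  cross = 11.5·22 − 19·4 = 177.0000; (r_i+r_j)·cross = 30.5·177.0000 = 5398.5000
edge 2: (19,22)→(9,37.5)  cross = 19·37.5 − 9·22 = 514.5000; (r_i+r_j)·cross = 28·514.5000 = 14406.0000
edge 3: (9,37.5)→(2,38.5)  cross = 9·38.5 − 2·37.5 = 271.5000; (r_i+r_j)·cross = 11·271.5000 = 2986.5000
Σcross = 528.2500 → A = |Σcross|/2 = 264.1250 mm²
Σ(r_i+r_j)·cross = 16921.8750 → first moment M = |Σ|/6 = 2820.3125
R_c = M/A = 2820.3125/264.1250 = 10.6779 mm
θ = 242° = 4.223697 rad
V = θ·R_c·A = 4.223697·10.6779·264.1250 = 11912.145 mm³

Volume = 11912.145 mm³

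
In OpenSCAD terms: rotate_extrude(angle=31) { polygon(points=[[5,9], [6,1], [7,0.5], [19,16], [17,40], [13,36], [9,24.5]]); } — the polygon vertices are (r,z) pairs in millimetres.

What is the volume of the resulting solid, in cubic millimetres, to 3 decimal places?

Profile (r,z), 7 vertices: (5,9) (6,1) (7,0.5) (19,16) (17,40) (13,36) (9,24.5)
edge 0: (5,9)→(6,1)  cross = 5·1 − 6·9 = -49.0000; (r_i+r_j)·cross = 11·-49.0000 = -539.0000
edge 1: (6,1)→(7,0.5)  cross = 6·0.5 − 7·1 = -4.0000; (r_i+r_j)·cross = 13·-4.0000 = -52.0000
edge 2: (7,0.5)→(19,16)  cross = 7·16 − 19·0.5 = 102.5000; (r_i+r_j)·cross = 26·102.5000 = 2665.0000
edge 3: (19,16)→(17,40)  cross = 19·40 − 17·16 = 488.0000; (r_i+r_j)·cross = 36·488.0000 = 17568.0000
edge 4: (17,40)→(13,36)  cross = 17·36 − 13·40 = 92.0000; (r_i+r_j)·cross = 30·92.0000 = 2760.0000
edge 5: (13,36)→(9,24.5)  cross = 13·24.5 − 9·36 = -5.5000; (r_i+r_j)·cross = 22·-5.5000 = -121.0000
edge 6: (9,24.5)→(5,9)  cross = 9·9 − 5·24.5 = -41.5000; (r_i+r_j)·cross = 14·-41.5000 = -581.0000
Σcross = 582.5000 → A = |Σcross|/2 = 291.2500 mm²
Σ(r_i+r_j)·cross = 21700.0000 → first moment M = |Σ|/6 = 3616.6667
R_c = M/A = 3616.6667/291.2500 = 12.4177 mm
θ = 31° = 0.541052 rad
V = θ·R_c·A = 0.541052·12.4177·291.2500 = 1956.805 mm³

Volume = 1956.805 mm³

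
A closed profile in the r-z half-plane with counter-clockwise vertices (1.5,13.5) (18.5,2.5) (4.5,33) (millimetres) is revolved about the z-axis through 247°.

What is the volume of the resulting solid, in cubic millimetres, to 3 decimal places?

Profile (r,z), 3 vertices: (1.5,13.5) (18.5,2.5) (4.5,33)
edge 0: (1.5,13.5)→(18.5,2.5)  cross = 1.5·2.5 − 18.5·13.5 = -246.0000; (r_i+r_j)·cross = 20·-246.0000 = -4920.0000
edge 1: (18.5,2.5)→(4.5,33)  cross = 18.5·33 − 4.5·2.5 = 599.2500; (r_i+r_j)·cross = 23·599.2500 = 13782.7500
edge 2: (4.5,33)→(1.5,13.5)  cross = 4.5·13.5 − 1.5·33 = 11.2500; (r_i+r_j)·cross = 6·11.2500 = 67.5000
Σcross = 364.5000 → A = |Σcross|/2 = 182.2500 mm²
Σ(r_i+r_j)·cross = 8930.2500 → first moment M = |Σ|/6 = 1488.3750
R_c = M/A = 1488.3750/182.2500 = 8.1667 mm
θ = 247° = 4.310963 rad
V = θ·R_c·A = 4.310963·8.1667·182.2500 = 6416.330 mm³

Volume = 6416.330 mm³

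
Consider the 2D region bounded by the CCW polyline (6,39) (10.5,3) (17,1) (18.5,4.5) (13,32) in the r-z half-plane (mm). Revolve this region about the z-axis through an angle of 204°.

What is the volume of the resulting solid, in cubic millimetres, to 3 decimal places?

Volume = 10251.636 mm³

Profile (r,z), 5 vertices: (6,39) (10.5,3) (17,1) (18.5,4.5) (13,32)
edge 0: (6,39)→(10.5,3)  cross = 6·3 − 10.5·39 = -391.5000; (r_i+r_j)·cross = 16.5·-391.5000 = -6459.7500
edge 1: (10.5,3)→(17,1)  cross = 10.5·1 − 17·3 = -40.5000; (r_i+r_j)·cross = 27.5·-40.5000 = -1113.7500
edge 2: (17,1)→(18.5,4.5)  cross = 17·4.5 − 18.5·1 = 58.0000; (r_i+r_j)·cross = 35.5·58.0000 = 2059.0000
edge 3: (18.5,4.5)→(13,32)  cross = 18.5·32 − 13·4.5 = 533.5000; (r_i+r_j)·cross = 31.5·533.5000 = 16805.2500
edge 4: (13,32)→(6,39)  cross = 13·39 − 6·32 = 315.0000; (r_i+r_j)·cross = 19·315.0000 = 5985.0000
Σcross = 474.5000 → A = |Σcross|/2 = 237.2500 mm²
Σ(r_i+r_j)·cross = 17275.7500 → first moment M = |Σ|/6 = 2879.2917
R_c = M/A = 2879.2917/237.2500 = 12.1361 mm
θ = 204° = 3.560472 rad
V = θ·R_c·A = 3.560472·12.1361·237.2500 = 10251.636 mm³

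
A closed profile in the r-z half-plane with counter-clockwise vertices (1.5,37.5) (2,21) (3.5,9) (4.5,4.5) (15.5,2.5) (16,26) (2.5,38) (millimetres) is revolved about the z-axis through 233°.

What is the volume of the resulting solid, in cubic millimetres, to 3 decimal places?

Profile (r,z), 7 vertices: (1.5,37.5) (2,21) (3.5,9) (4.5,4.5) (15.5,2.5) (16,26) (2.5,38)
edge 0: (1.5,37.5)→(2,21)  cross = 1.5·21 − 2·37.5 = -43.5000; (r_i+r_j)·cross = 3.5·-43.5000 = -152.2500
edge 1: (2,21)→(3.5,9)  cross = 2·9 − 3.5·21 = -55.5000; (r_i+r_j)·cross = 5.5·-55.5000 = -305.2500
edge 2: (3.5,9)→(4.5,4.5)  cross = 3.5·4.5 − 4.5·9 = -24.7500; (r_i+r_j)·cross = 8·-24.7500 = -198.0000
edge 3: (4.5,4.5)→(15.5,2.5)  cross = 4.5·2.5 − 15.5·4.5 = -58.5000; (r_i+r_j)·cross = 20·-58.5000 = -1170.0000
edge 4: (15.5,2.5)→(16,26)  cross = 15.5·26 − 16·2.5 = 363.0000; (r_i+r_j)·cross = 31.5·363.0000 = 11434.5000
edge 5: (16,26)→(2.5,38)  cross = 16·38 − 2.5·26 = 543.0000; (r_i+r_j)·cross = 18.5·543.0000 = 10045.5000
edge 6: (2.5,38)→(1.5,37.5)  cross = 2.5·37.5 − 1.5·38 = 36.7500; (r_i+r_j)·cross = 4·36.7500 = 147.0000
Σcross = 760.5000 → A = |Σcross|/2 = 380.2500 mm²
Σ(r_i+r_j)·cross = 19801.5000 → first moment M = |Σ|/6 = 3300.2500
R_c = M/A = 3300.2500/380.2500 = 8.6792 mm
θ = 233° = 4.066617 rad
V = θ·R_c·A = 4.066617·8.6792·380.2500 = 13420.853 mm³

Volume = 13420.853 mm³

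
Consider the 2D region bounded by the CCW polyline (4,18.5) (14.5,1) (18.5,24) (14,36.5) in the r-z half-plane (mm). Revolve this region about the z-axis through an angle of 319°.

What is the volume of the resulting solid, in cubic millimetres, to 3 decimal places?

Volume = 17672.027 mm³

Profile (r,z), 4 vertices: (4,18.5) (14.5,1) (18.5,24) (14,36.5)
edge 0: (4,18.5)→(14.5,1)  cross = 4·1 − 14.5·18.5 = -264.2500; (r_i+r_j)·cross = 18.5·-264.2500 = -4888.6250
edge 1: (14.5,1)→(18.5,24)  cross = 14.5·24 − 18.5·1 = 329.5000; (r_i+r_j)·cross = 33·329.5000 = 10873.5000
edge 2: (18.5,24)→(14,36.5)  cross = 18.5·36.5 − 14·24 = 339.2500; (r_i+r_j)·cross = 32.5·339.2500 = 11025.6250
edge 3: (14,36.5)→(4,18.5)  cross = 14·18.5 − 4·36.5 = 113.0000; (r_i+r_j)·cross = 18·113.0000 = 2034.0000
Σcross = 517.5000 → A = |Σcross|/2 = 258.7500 mm²
Σ(r_i+r_j)·cross = 19044.5000 → first moment M = |Σ|/6 = 3174.0833
R_c = M/A = 3174.0833/258.7500 = 12.2670 mm
θ = 319° = 5.567600 rad
V = θ·R_c·A = 5.567600·12.2670·258.7500 = 17672.027 mm³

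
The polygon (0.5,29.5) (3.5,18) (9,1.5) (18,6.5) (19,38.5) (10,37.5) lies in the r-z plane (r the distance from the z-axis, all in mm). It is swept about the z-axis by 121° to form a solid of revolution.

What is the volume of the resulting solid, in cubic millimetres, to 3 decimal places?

Volume = 11257.472 mm³

Profile (r,z), 6 vertices: (0.5,29.5) (3.5,18) (9,1.5) (18,6.5) (19,38.5) (10,37.5)
edge 0: (0.5,29.5)→(3.5,18)  cross = 0.5·18 − 3.5·29.5 = -94.2500; (r_i+r_j)·cross = 4·-94.2500 = -377.0000
edge 1: (3.5,18)→(9,1.5)  cross = 3.5·1.5 − 9·18 = -156.7500; (r_i+r_j)·cross = 12.5·-156.7500 = -1959.3750
edge 2: (9,1.5)→(18,6.5)  cross = 9·6.5 − 18·1.5 = 31.5000; (r_i+r_j)·cross = 27·31.5000 = 850.5000
edge 3: (18,6.5)→(19,38.5)  cross = 18·38.5 − 19·6.5 = 569.5000; (r_i+r_j)·cross = 37·569.5000 = 21071.5000
edge 4: (19,38.5)→(10,37.5)  cross = 19·37.5 − 10·38.5 = 327.5000; (r_i+r_j)·cross = 29·327.5000 = 9497.5000
edge 5: (10,37.5)→(0.5,29.5)  cross = 10·29.5 − 0.5·37.5 = 276.2500; (r_i+r_j)·cross = 10.5·276.2500 = 2900.6250
Σcross = 953.7500 → A = |Σcross|/2 = 476.8750 mm²
Σ(r_i+r_j)·cross = 31983.7500 → first moment M = |Σ|/6 = 5330.6250
R_c = M/A = 5330.6250/476.8750 = 11.1782 mm
θ = 121° = 2.111848 rad
V = θ·R_c·A = 2.111848·11.1782·476.8750 = 11257.472 mm³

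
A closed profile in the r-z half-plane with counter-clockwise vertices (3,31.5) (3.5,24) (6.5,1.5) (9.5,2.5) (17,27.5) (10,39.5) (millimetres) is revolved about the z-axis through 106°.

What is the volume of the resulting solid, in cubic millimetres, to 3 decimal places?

Profile (r,z), 6 vertices: (3,31.5) (3.5,24) (6.5,1.5) (9.5,2.5) (17,27.5) (10,39.5)
edge 0: (3,31.5)→(3.5,24)  cross = 3·24 − 3.5·31.5 = -38.2500; (r_i+r_j)·cross = 6.5·-38.2500 = -248.6250
edge 1: (3.5,24)→(6.5,1.5)  cross = 3.5·1.5 − 6.5·24 = -150.7500; (r_i+r_j)·cross = 10·-150.7500 = -1507.5000
edge 2: (6.5,1.5)→(9.5,2.5)  cross = 6.5·2.5 − 9.5·1.5 = 2.0000; (r_i+r_j)·cross = 16·2.0000 = 32.0000
edge 3: (9.5,2.5)→(17,27.5)  cross = 9.5·27.5 − 17·2.5 = 218.7500; (r_i+r_j)·cross = 26.5·218.7500 = 5796.8750
edge 4: (17,27.5)→(10,39.5)  cross = 17·39.5 − 10·27.5 = 396.5000; (r_i+r_j)·cross = 27·396.5000 = 10705.5000
edge 5: (10,39.5)→(3,31.5)  cross = 10·31.5 − 3·39.5 = 196.5000; (r_i+r_j)·cross = 13·196.5000 = 2554.5000
Σcross = 624.7500 → A = |Σcross|/2 = 312.3750 mm²
Σ(r_i+r_j)·cross = 17332.7500 → first moment M = |Σ|/6 = 2888.7917
R_c = M/A = 2888.7917/312.3750 = 9.2478 mm
θ = 106° = 1.850049 rad
V = θ·R_c·A = 1.850049·9.2478·312.3750 = 5344.406 mm³

Volume = 5344.406 mm³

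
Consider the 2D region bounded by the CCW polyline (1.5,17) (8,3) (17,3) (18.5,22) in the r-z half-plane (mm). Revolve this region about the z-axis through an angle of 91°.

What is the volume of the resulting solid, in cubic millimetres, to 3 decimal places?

Profile (r,z), 4 vertices: (1.5,17) (8,3) (17,3) (18.5,22)
edge 0: (1.5,17)→(8,3)  cross = 1.5·3 − 8·17 = -131.5000; (r_i+r_j)·cross = 9.5·-131.5000 = -1249.2500
edge 1: (8,3)→(17,3)  cross = 8·3 − 17·3 = -27.0000; (r_i+r_j)·cross = 25·-27.0000 = -675.0000
edge 2: (17,3)→(18.5,22)  cross = 17·22 − 18.5·3 = 318.5000; (r_i+r_j)·cross = 35.5·318.5000 = 11306.7500
edge 3: (18.5,22)→(1.5,17)  cross = 18.5·17 − 1.5·22 = 281.5000; (r_i+r_j)·cross = 20·281.5000 = 5630.0000
Σcross = 441.5000 → A = |Σcross|/2 = 220.7500 mm²
Σ(r_i+r_j)·cross = 15012.5000 → first moment M = |Σ|/6 = 2502.0833
R_c = M/A = 2502.0833/220.7500 = 11.3345 mm
θ = 91° = 1.588250 rad
V = θ·R_c·A = 1.588250·11.3345·220.7500 = 3973.933 mm³

Volume = 3973.933 mm³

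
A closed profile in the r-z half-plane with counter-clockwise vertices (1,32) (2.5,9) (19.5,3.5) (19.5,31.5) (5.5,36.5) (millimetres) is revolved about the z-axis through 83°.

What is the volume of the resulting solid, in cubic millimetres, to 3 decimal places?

Volume = 7664.726 mm³

Profile (r,z), 5 vertices: (1,32) (2.5,9) (19.5,3.5) (19.5,31.5) (5.5,36.5)
edge 0: (1,32)→(2.5,9)  cross = 1·9 − 2.5·32 = -71.0000; (r_i+r_j)·cross = 3.5·-71.0000 = -248.5000
edge 1: (2.5,9)→(19.5,3.5)  cross = 2.5·3.5 − 19.5·9 = -166.7500; (r_i+r_j)·cross = 22·-166.7500 = -3668.5000
edge 2: (19.5,3.5)→(19.5,31.5)  cross = 19.5·31.5 − 19.5·3.5 = 546.0000; (r_i+r_j)·cross = 39·546.0000 = 21294.0000
edge 3: (19.5,31.5)→(5.5,36.5)  cross = 19.5·36.5 − 5.5·31.5 = 538.5000; (r_i+r_j)·cross = 25·538.5000 = 13462.5000
edge 4: (5.5,36.5)→(1,32)  cross = 5.5·32 − 1·36.5 = 139.5000; (r_i+r_j)·cross = 6.5·139.5000 = 906.7500
Σcross = 986.2500 → A = |Σcross|/2 = 493.1250 mm²
Σ(r_i+r_j)·cross = 31746.2500 → first moment M = |Σ|/6 = 5291.0417
R_c = M/A = 5291.0417/493.1250 = 10.7296 mm
θ = 83° = 1.448623 rad
V = θ·R_c·A = 1.448623·10.7296·493.1250 = 7664.726 mm³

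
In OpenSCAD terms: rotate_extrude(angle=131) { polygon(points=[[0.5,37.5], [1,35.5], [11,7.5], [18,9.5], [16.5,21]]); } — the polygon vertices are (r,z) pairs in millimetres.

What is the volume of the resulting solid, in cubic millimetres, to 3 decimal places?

Volume = 4749.290 mm³

Profile (r,z), 5 vertices: (0.5,37.5) (1,35.5) (11,7.5) (18,9.5) (16.5,21)
edge 0: (0.5,37.5)→(1,35.5)  cross = 0.5·35.5 − 1·37.5 = -19.7500; (r_i+r_j)·cross = 1.5·-19.7500 = -29.6250
edge 1: (1,35.5)→(11,7.5)  cross = 1·7.5 − 11·35.5 = -383.0000; (r_i+r_j)·cross = 12·-383.0000 = -4596.0000
edge 2: (11,7.5)→(18,9.5)  cross = 11·9.5 − 18·7.5 = -30.5000; (r_i+r_j)·cross = 29·-30.5000 = -884.5000
edge 3: (18,9.5)→(16.5,21)  cross = 18·21 − 16.5·9.5 = 221.2500; (r_i+r_j)·cross = 34.5·221.2500 = 7633.1250
edge 4: (16.5,21)→(0.5,37.5)  cross = 16.5·37.5 − 0.5·21 = 608.2500; (r_i+r_j)·cross = 17·608.2500 = 10340.2500
Σcross = 396.2500 → A = |Σcross|/2 = 198.1250 mm²
Σ(r_i+r_j)·cross = 12463.2500 → first moment M = |Σ|/6 = 2077.2083
R_c = M/A = 2077.2083/198.1250 = 10.4843 mm
θ = 131° = 2.286381 rad
V = θ·R_c·A = 2.286381·10.4843·198.1250 = 4749.290 mm³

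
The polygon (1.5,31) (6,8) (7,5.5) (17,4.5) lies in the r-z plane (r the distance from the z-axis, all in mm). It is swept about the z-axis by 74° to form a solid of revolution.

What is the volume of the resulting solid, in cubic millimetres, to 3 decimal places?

Volume = 1406.195 mm³

Profile (r,z), 4 vertices: (1.5,31) (6,8) (7,5.5) (17,4.5)
edge 0: (1.5,31)→(6,8)  cross = 1.5·8 − 6·31 = -174.0000; (r_i+r_j)·cross = 7.5·-174.0000 = -1305.0000
edge 1: (6,8)→(7,5.5)  cross = 6·5.5 − 7·8 = -23.0000; (r_i+r_j)·cross = 13·-23.0000 = -299.0000
edge 2: (7,5.5)→(17,4.5)  cross = 7·4.5 − 17·5.5 = -62.0000; (r_i+r_j)·cross = 24·-62.0000 = -1488.0000
edge 3: (17,4.5)→(1.5,31)  cross = 17·31 − 1.5·4.5 = 520.2500; (r_i+r_j)·cross = 18.5·520.2500 = 9624.6250
Σcross = 261.2500 → A = |Σcross|/2 = 130.6250 mm²
Σ(r_i+r_j)·cross = 6532.6250 → first moment M = |Σ|/6 = 1088.7708
R_c = M/A = 1088.7708/130.6250 = 8.3351 mm
θ = 74° = 1.291544 rad
V = θ·R_c·A = 1.291544·8.3351·130.6250 = 1406.195 mm³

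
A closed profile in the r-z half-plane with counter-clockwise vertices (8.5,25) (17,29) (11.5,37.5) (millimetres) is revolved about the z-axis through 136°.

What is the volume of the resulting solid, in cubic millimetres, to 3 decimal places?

Volume = 1379.584 mm³

Profile (r,z), 3 vertices: (8.5,25) (17,29) (11.5,37.5)
edge 0: (8.5,25)→(17,29)  cross = 8.5·29 − 17·25 = -178.5000; (r_i+r_j)·cross = 25.5·-178.5000 = -4551.7500
edge 1: (17,29)→(11.5,37.5)  cross = 17·37.5 − 11.5·29 = 304.0000; (r_i+r_j)·cross = 28.5·304.0000 = 8664.0000
edge 2: (11.5,37.5)→(8.5,25)  cross = 11.5·25 − 8.5·37.5 = -31.2500; (r_i+r_j)·cross = 20·-31.2500 = -625.0000
Σcross = 94.2500 → A = |Σcross|/2 = 47.1250 mm²
Σ(r_i+r_j)·cross = 3487.2500 → first moment M = |Σ|/6 = 581.2083
R_c = M/A = 581.2083/47.1250 = 12.3333 mm
θ = 136° = 2.373648 rad
V = θ·R_c·A = 2.373648·12.3333·47.1250 = 1379.584 mm³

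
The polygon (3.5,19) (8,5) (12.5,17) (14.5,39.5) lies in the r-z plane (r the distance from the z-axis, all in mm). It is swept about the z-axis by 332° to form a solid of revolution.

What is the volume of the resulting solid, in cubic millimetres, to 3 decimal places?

Volume = 8794.350 mm³

Profile (r,z), 4 vertices: (3.5,19) (8,5) (12.5,17) (14.5,39.5)
edge 0: (3.5,19)→(8,5)  cross = 3.5·5 − 8·19 = -134.5000; (r_i+r_j)·cross = 11.5·-134.5000 = -1546.7500
edge 1: (8,5)→(12.5,17)  cross = 8·17 − 12.5·5 = 73.5000; (r_i+r_j)·cross = 20.5·73.5000 = 1506.7500
edge 2: (12.5,17)→(14.5,39.5)  cross = 12.5·39.5 − 14.5·17 = 247.2500; (r_i+r_j)·cross = 27·247.2500 = 6675.7500
edge 3: (14.5,39.5)→(3.5,19)  cross = 14.5·19 − 3.5·39.5 = 137.2500; (r_i+r_j)·cross = 18·137.2500 = 2470.5000
Σcross = 323.5000 → A = |Σcross|/2 = 161.7500 mm²
Σ(r_i+r_j)·cross = 9106.2500 → first moment M = |Σ|/6 = 1517.7083
R_c = M/A = 1517.7083/161.7500 = 9.3830 mm
θ = 332° = 5.794493 rad
V = θ·R_c·A = 5.794493·9.3830·161.7500 = 8794.350 mm³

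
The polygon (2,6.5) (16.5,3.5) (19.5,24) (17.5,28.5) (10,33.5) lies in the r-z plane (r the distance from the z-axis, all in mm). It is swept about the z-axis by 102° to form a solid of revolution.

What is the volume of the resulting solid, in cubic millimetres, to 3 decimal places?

Profile (r,z), 5 vertices: (2,6.5) (16.5,3.5) (19.5,24) (17.5,28.5) (10,33.5)
edge 0: (2,6.5)→(16.5,3.5)  cross = 2·3.5 − 16.5·6.5 = -100.2500; (r_i+r_j)·cross = 18.5·-100.2500 = -1854.6250
edge 1: (16.5,3.5)→(19.5,24)  cross = 16.5·24 − 19.5·3.5 = 327.7500; (r_i+r_j)·cross = 36·327.7500 = 11799.0000
edge 2: (19.5,24)→(17.5,28.5)  cross = 19.5·28.5 − 17.5·24 = 135.7500; (r_i+r_j)·cross = 37·135.7500 = 5022.7500
edge 3: (17.5,28.5)→(10,33.5)  cross = 17.5·33.5 − 10·28.5 = 301.2500; (r_i+r_j)·cross = 27.5·301.2500 = 8284.3750
edge 4: (10,33.5)→(2,6.5)  cross = 10·6.5 − 2·33.5 = -2.0000; (r_i+r_j)·cross = 12·-2.0000 = -24.0000
Σcross = 662.5000 → A = |Σcross|/2 = 331.2500 mm²
Σ(r_i+r_j)·cross = 23227.5000 → first moment M = |Σ|/6 = 3871.2500
R_c = M/A = 3871.2500/331.2500 = 11.6868 mm
θ = 102° = 1.780236 rad
V = θ·R_c·A = 1.780236·11.6868·331.2500 = 6891.738 mm³

Volume = 6891.738 mm³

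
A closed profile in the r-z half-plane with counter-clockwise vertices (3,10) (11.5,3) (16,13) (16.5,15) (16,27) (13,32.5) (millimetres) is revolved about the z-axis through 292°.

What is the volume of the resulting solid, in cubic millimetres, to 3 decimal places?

Volume = 12046.737 mm³

Profile (r,z), 6 vertices: (3,10) (11.5,3) (16,13) (16.5,15) (16,27) (13,32.5)
edge 0: (3,10)→(11.5,3)  cross = 3·3 − 11.5·10 = -106.0000; (r_i+r_j)·cross = 14.5·-106.0000 = -1537.0000
edge 1: (11.5,3)→(16,13)  cross = 11.5·13 − 16·3 = 101.5000; (r_i+r_j)·cross = 27.5·101.5000 = 2791.2500
edge 2: (16,13)→(16.5,15)  cross = 16·15 − 16.5·13 = 25.5000; (r_i+r_j)·cross = 32.5·25.5000 = 828.7500
edge 3: (16.5,15)→(16,27)  cross = 16.5·27 − 16·15 = 205.5000; (r_i+r_j)·cross = 32.5·205.5000 = 6678.7500
edge 4: (16,27)→(13,32.5)  cross = 16·32.5 − 13·27 = 169.0000; (r_i+r_j)·cross = 29·169.0000 = 4901.0000
edge 5: (13,32.5)→(3,10)  cross = 13·10 − 3·32.5 = 32.5000; (r_i+r_j)·cross = 16·32.5000 = 520.0000
Σcross = 428.0000 → A = |Σcross|/2 = 214.0000 mm²
Σ(r_i+r_j)·cross = 14182.7500 → first moment M = |Σ|/6 = 2363.7917
R_c = M/A = 2363.7917/214.0000 = 11.0458 mm
θ = 292° = 5.096361 rad
V = θ·R_c·A = 5.096361·11.0458·214.0000 = 12046.737 mm³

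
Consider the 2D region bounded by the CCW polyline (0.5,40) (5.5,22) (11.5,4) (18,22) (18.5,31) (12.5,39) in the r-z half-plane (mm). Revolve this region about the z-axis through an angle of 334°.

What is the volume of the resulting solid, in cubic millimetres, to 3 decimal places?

Profile (r,z), 6 vertices: (0.5,40) (5.5,22) (11.5,4) (18,22) (18.5,31) (12.5,39)
edge 0: (0.5,40)→(5.5,22)  cross = 0.5·22 − 5.5·40 = -209.0000; (r_i+r_j)·cross = 6·-209.0000 = -1254.0000
edge 1: (5.5,22)→(11.5,4)  cross = 5.5·4 − 11.5·22 = -231.0000; (r_i+r_j)·cross = 17·-231.0000 = -3927.0000
edge 2: (11.5,4)→(18,22)  cross = 11.5·22 − 18·4 = 181.0000; (r_i+r_j)·cross = 29.5·181.0000 = 5339.5000
edge 3: (18,22)→(18.5,31)  cross = 18·31 − 18.5·22 = 151.0000; (r_i+r_j)·cross = 36.5·151.0000 = 5511.5000
edge 4: (18.5,31)→(12.5,39)  cross = 18.5·39 − 12.5·31 = 334.0000; (r_i+r_j)·cross = 31·334.0000 = 10354.0000
edge 5: (12.5,39)→(0.5,40)  cross = 12.5·40 − 0.5·39 = 480.5000; (r_i+r_j)·cross = 13·480.5000 = 6246.5000
Σcross = 706.5000 → A = |Σcross|/2 = 353.2500 mm²
Σ(r_i+r_j)·cross = 22270.5000 → first moment M = |Σ|/6 = 3711.7500
R_c = M/A = 3711.7500/353.2500 = 10.5074 mm
θ = 334° = 5.829400 rad
V = θ·R_c·A = 5.829400·10.5074·353.2500 = 21637.274 mm³

Volume = 21637.274 mm³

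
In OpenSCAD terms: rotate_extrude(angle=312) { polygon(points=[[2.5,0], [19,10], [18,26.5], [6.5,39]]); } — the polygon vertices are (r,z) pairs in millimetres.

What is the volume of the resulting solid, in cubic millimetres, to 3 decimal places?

Volume = 22333.853 mm³

Profile (r,z), 4 vertices: (2.5,0) (19,10) (18,26.5) (6.5,39)
edge 0: (2.5,0)→(19,10)  cross = 2.5·10 − 19·0 = 25.0000; (r_i+r_j)·cross = 21.5·25.0000 = 537.5000
edge 1: (19,10)→(18,26.5)  cross = 19·26.5 − 18·10 = 323.5000; (r_i+r_j)·cross = 37·323.5000 = 11969.5000
edge 2: (18,26.5)→(6.5,39)  cross = 18·39 − 6.5·26.5 = 529.7500; (r_i+r_j)·cross = 24.5·529.7500 = 12978.8750
edge 3: (6.5,39)→(2.5,0)  cross = 6.5·0 − 2.5·39 = -97.5000; (r_i+r_j)·cross = 9·-97.5000 = -877.5000
Σcross = 780.7500 → A = |Σcross|/2 = 390.3750 mm²
Σ(r_i+r_j)·cross = 24608.3750 → first moment M = |Σ|/6 = 4101.3958
R_c = M/A = 4101.3958/390.3750 = 10.5063 mm
θ = 312° = 5.445427 rad
V = θ·R_c·A = 5.445427·10.5063·390.3750 = 22333.853 mm³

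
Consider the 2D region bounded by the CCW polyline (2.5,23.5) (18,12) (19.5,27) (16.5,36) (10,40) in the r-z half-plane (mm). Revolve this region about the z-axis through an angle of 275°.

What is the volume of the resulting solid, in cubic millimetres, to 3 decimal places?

Profile (r,z), 5 vertices: (2.5,23.5) (18,12) (19.5,27) (16.5,36) (10,40)
edge 0: (2.5,23.5)→(18,12)  cross = 2.5·12 − 18·23.5 = -393.0000; (r_i+r_j)·cross = 20.5·-393.0000 = -8056.5000
edge 1: (18,12)→(19.5,27)  cross = 18·27 − 19.5·12 = 252.0000; (r_i+r_j)·cross = 37.5·252.0000 = 9450.0000
edge 2: (19.5,27)→(16.5,36)  cross = 19.5·36 − 16.5·27 = 256.5000; (r_i+r_j)·cross = 36·256.5000 = 9234.0000
edge 3: (16.5,36)→(10,40)  cross = 16.5·40 − 10·36 = 300.0000; (r_i+r_j)·cross = 26.5·300.0000 = 7950.0000
edge 4: (10,40)→(2.5,23.5)  cross = 10·23.5 − 2.5·40 = 135.0000; (r_i+r_j)·cross = 12.5·135.0000 = 1687.5000
Σcross = 550.5000 → A = |Σcross|/2 = 275.2500 mm²
Σ(r_i+r_j)·cross = 20265.0000 → first moment M = |Σ|/6 = 3377.5000
R_c = M/A = 3377.5000/275.2500 = 12.2707 mm
θ = 275° = 4.799655 rad
V = θ·R_c·A = 4.799655·12.2707·275.2500 = 16210.836 mm³

Volume = 16210.836 mm³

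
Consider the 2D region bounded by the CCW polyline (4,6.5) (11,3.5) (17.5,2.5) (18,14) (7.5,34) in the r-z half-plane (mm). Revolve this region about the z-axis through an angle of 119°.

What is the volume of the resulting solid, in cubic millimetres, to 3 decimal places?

Volume = 5954.159 mm³

Profile (r,z), 5 vertices: (4,6.5) (11,3.5) (17.5,2.5) (18,14) (7.5,34)
edge 0: (4,6.5)→(11,3.5)  cross = 4·3.5 − 11·6.5 = -57.5000; (r_i+r_j)·cross = 15·-57.5000 = -862.5000
edge 1: (11,3.5)→(17.5,2.5)  cross = 11·2.5 − 17.5·3.5 = -33.7500; (r_i+r_j)·cross = 28.5·-33.7500 = -961.8750
edge 2: (17.5,2.5)→(18,14)  cross = 17.5·14 − 18·2.5 = 200.0000; (r_i+r_j)·cross = 35.5·200.0000 = 7100.0000
edge 3: (18,14)→(7.5,34)  cross = 18·34 − 7.5·14 = 507.0000; (r_i+r_j)·cross = 25.5·507.0000 = 12928.5000
edge 4: (7.5,34)→(4,6.5)  cross = 7.5·6.5 − 4·34 = -87.2500; (r_i+r_j)·cross = 11.5·-87.2500 = -1003.3750
Σcross = 528.5000 → A = |Σcross|/2 = 264.2500 mm²
Σ(r_i+r_j)·cross = 17200.7500 → first moment M = |Σ|/6 = 2866.7917
R_c = M/A = 2866.7917/264.2500 = 10.8488 mm
θ = 119° = 2.076942 rad
V = θ·R_c·A = 2.076942·10.8488·264.2500 = 5954.159 mm³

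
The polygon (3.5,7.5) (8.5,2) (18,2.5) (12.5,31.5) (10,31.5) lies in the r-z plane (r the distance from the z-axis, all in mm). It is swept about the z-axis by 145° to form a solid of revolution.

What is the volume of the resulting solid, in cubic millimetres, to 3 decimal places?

Profile (r,z), 5 vertices: (3.5,7.5) (8.5,2) (18,2.5) (12.5,31.5) (10,31.5)
edge 0: (3.5,7.5)→(8.5,2)  cross = 3.5·2 − 8.5·7.5 = -56.7500; (r_i+r_j)·cross = 12·-56.7500 = -681.0000
edge 1: (8.5,2)→(18,2.5)  cross = 8.5·2.5 − 18·2 = -14.7500; (r_i+r_j)·cross = 26.5·-14.7500 = -390.8750
edge 2: (18,2.5)→(12.5,31.5)  cross = 18·31.5 − 12.5·2.5 = 535.7500; (r_i+r_j)·cross = 30.5·535.7500 = 16340.3750
edge 3: (12.5,31.5)→(10,31.5)  cross = 12.5·31.5 − 10·31.5 = 78.7500; (r_i+r_j)·cross = 22.5·78.7500 = 1771.8750
edge 4: (10,31.5)→(3.5,7.5)  cross = 10·7.5 − 3.5·31.5 = -35.2500; (r_i+r_j)·cross = 13.5·-35.2500 = -475.8750
Σcross = 507.7500 → A = |Σcross|/2 = 253.8750 mm²
Σ(r_i+r_j)·cross = 16564.5000 → first moment M = |Σ|/6 = 2760.7500
R_c = M/A = 2760.7500/253.8750 = 10.8744 mm
θ = 145° = 2.530727 rad
V = θ·R_c·A = 2.530727·10.8744·253.8750 = 6986.706 mm³

Volume = 6986.706 mm³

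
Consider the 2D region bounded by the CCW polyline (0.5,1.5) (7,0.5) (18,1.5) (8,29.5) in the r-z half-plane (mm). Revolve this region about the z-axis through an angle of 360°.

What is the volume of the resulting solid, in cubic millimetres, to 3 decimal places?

Volume = 14065.172 mm³

Profile (r,z), 4 vertices: (0.5,1.5) (7,0.5) (18,1.5) (8,29.5)
edge 0: (0.5,1.5)→(7,0.5)  cross = 0.5·0.5 − 7·1.5 = -10.2500; (r_i+r_j)·cross = 7.5·-10.2500 = -76.8750
edge 1: (7,0.5)→(18,1.5)  cross = 7·1.5 − 18·0.5 = 1.5000; (r_i+r_j)·cross = 25·1.5000 = 37.5000
edge 2: (18,1.5)→(8,29.5)  cross = 18·29.5 − 8·1.5 = 519.0000; (r_i+r_j)·cross = 26·519.0000 = 13494.0000
edge 3: (8,29.5)→(0.5,1.5)  cross = 8·1.5 − 0.5·29.5 = -2.7500; (r_i+r_j)·cross = 8.5·-2.7500 = -23.3750
Σcross = 507.5000 → A = |Σcross|/2 = 253.7500 mm²
Σ(r_i+r_j)·cross = 13431.2500 → first moment M = |Σ|/6 = 2238.5417
R_c = M/A = 2238.5417/253.7500 = 8.8218 mm
θ = 360° = 6.283185 rad
V = θ·R_c·A = 6.283185·8.8218·253.7500 = 14065.172 mm³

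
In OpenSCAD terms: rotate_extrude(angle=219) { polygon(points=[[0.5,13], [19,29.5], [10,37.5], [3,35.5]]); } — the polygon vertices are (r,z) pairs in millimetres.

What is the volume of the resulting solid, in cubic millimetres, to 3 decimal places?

Profile (r,z), 4 vertices: (0.5,13) (19,29.5) (10,37.5) (3,35.5)
edge 0: (0.5,13)→(19,29.5)  cross = 0.5·29.5 − 19·13 = -232.2500; (r_i+r_j)·cross = 19.5·-232.2500 = -4528.8750
edge 1: (19,29.5)→(10,37.5)  cross = 19·37.5 − 10·29.5 = 417.5000; (r_i+r_j)·cross = 29·417.5000 = 12107.5000
edge 2: (10,37.5)→(3,35.5)  cross = 10·35.5 − 3·37.5 = 242.5000; (r_i+r_j)·cross = 13·242.5000 = 3152.5000
edge 3: (3,35.5)→(0.5,13)  cross = 3·13 − 0.5·35.5 = 21.2500; (r_i+r_j)·cross = 3.5·21.2500 = 74.3750
Σcross = 449.0000 → A = |Σcross|/2 = 224.5000 mm²
Σ(r_i+r_j)·cross = 10805.5000 → first moment M = |Σ|/6 = 1800.9167
R_c = M/A = 1800.9167/224.5000 = 8.0219 mm
θ = 219° = 3.822271 rad
V = θ·R_c·A = 3.822271·8.0219·224.5000 = 6883.592 mm³

Volume = 6883.592 mm³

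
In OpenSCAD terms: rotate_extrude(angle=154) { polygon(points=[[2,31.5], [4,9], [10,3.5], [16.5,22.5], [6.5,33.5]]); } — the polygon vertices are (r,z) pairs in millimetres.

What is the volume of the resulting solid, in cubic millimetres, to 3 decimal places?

Profile (r,z), 5 vertices: (2,31.5) (4,9) (10,3.5) (16.5,22.5) (6.5,33.5)
edge 0: (2,31.5)→(4,9)  cross = 2·9 − 4·31.5 = -108.0000; (r_i+r_j)·cross = 6·-108.0000 = -648.0000
edge 1: (4,9)→(10,3.5)  cross = 4·3.5 − 10·9 = -76.0000; (r_i+r_j)·cross = 14·-76.0000 = -1064.0000
edge 2: (10,3.5)→(16.5,22.5)  cross = 10·22.5 − 16.5·3.5 = 167.2500; (r_i+r_j)·cross = 26.5·167.2500 = 4432.1250
edge 3: (16.5,22.5)→(6.5,33.5)  cross = 16.5·33.5 − 6.5·22.5 = 406.5000; (r_i+r_j)·cross = 23·406.5000 = 9349.5000
edge 4: (6.5,33.5)→(2,31.5)  cross = 6.5·31.5 − 2·33.5 = 137.7500; (r_i+r_j)·cross = 8.5·137.7500 = 1170.8750
Σcross = 527.5000 → A = |Σcross|/2 = 263.7500 mm²
Σ(r_i+r_j)·cross = 13240.5000 → first moment M = |Σ|/6 = 2206.7500
R_c = M/A = 2206.7500/263.7500 = 8.3668 mm
θ = 154° = 2.687807 rad
V = θ·R_c·A = 2.687807·8.3668·263.7500 = 5931.318 mm³

Volume = 5931.318 mm³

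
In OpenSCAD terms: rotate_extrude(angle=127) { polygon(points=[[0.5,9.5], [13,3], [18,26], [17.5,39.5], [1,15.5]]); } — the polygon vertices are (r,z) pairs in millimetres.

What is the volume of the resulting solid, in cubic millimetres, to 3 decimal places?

Profile (r,z), 5 vertices: (0.5,9.5) (13,3) (18,26) (17.5,39.5) (1,15.5)
edge 0: (0.5,9.5)→(13,3)  cross = 0.5·3 − 13·9.5 = -122.0000; (r_i+r_j)·cross = 13.5·-122.0000 = -1647.0000
edge 1: (13,3)→(18,26)  cross = 13·26 − 18·3 = 284.0000; (r_i+r_j)·cross = 31·284.0000 = 8804.0000
edge 2: (18,26)→(17.5,39.5)  cross = 18·39.5 − 17.5·26 = 256.0000; (r_i+r_j)·cross = 35.5·256.0000 = 9088.0000
edge 3: (17.5,39.5)→(1,15.5)  cross = 17.5·15.5 − 1·39.5 = 231.7500; (r_i+r_j)·cross = 18.5·231.7500 = 4287.3750
edge 4: (1,15.5)→(0.5,9.5)  cross = 1·9.5 − 0.5·15.5 = 1.7500; (r_i+r_j)·cross = 1.5·1.7500 = 2.6250
Σcross = 651.5000 → A = |Σcross|/2 = 325.7500 mm²
Σ(r_i+r_j)·cross = 20535.0000 → first moment M = |Σ|/6 = 3422.5000
R_c = M/A = 3422.5000/325.7500 = 10.5065 mm
θ = 127° = 2.216568 rad
V = θ·R_c·A = 2.216568·10.5065·325.7500 = 7586.204 mm³

Volume = 7586.204 mm³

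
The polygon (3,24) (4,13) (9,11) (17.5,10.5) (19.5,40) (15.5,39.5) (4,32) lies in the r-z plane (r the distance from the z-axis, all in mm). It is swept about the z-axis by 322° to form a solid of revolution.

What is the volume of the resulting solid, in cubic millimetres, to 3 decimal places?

Volume = 24567.656 mm³

Profile (r,z), 7 vertices: (3,24) (4,13) (9,11) (17.5,10.5) (19.5,40) (15.5,39.5) (4,32)
edge 0: (3,24)→(4,13)  cross = 3·13 − 4·24 = -57.0000; (r_i+r_j)·cross = 7·-57.0000 = -399.0000
edge 1: (4,13)→(9,11)  cross = 4·11 − 9·13 = -73.0000; (r_i+r_j)·cross = 13·-73.0000 = -949.0000
edge 2: (9,11)→(17.5,10.5)  cross = 9·10.5 − 17.5·11 = -98.0000; (r_i+r_j)·cross = 26.5·-98.0000 = -2597.0000
edge 3: (17.5,10.5)→(19.5,40)  cross = 17.5·40 − 19.5·10.5 = 495.2500; (r_i+r_j)·cross = 37·495.2500 = 18324.2500
edge 4: (19.5,40)→(15.5,39.5)  cross = 19.5·39.5 − 15.5·40 = 150.2500; (r_i+r_j)·cross = 35·150.2500 = 5258.7500
edge 5: (15.5,39.5)→(4,32)  cross = 15.5·32 − 4·39.5 = 338.0000; (r_i+r_j)·cross = 19.5·338.0000 = 6591.0000
edge 6: (4,32)→(3,24)  cross = 4·24 − 3·32 = 0.0000; (r_i+r_j)·cross = 7·0.0000 = 0.0000
Σcross = 755.5000 → A = |Σcross|/2 = 377.7500 mm²
Σ(r_i+r_j)·cross = 26229.0000 → first moment M = |Σ|/6 = 4371.5000
R_c = M/A = 4371.5000/377.7500 = 11.5725 mm
θ = 322° = 5.619960 rad
V = θ·R_c·A = 5.619960·11.5725·377.7500 = 24567.656 mm³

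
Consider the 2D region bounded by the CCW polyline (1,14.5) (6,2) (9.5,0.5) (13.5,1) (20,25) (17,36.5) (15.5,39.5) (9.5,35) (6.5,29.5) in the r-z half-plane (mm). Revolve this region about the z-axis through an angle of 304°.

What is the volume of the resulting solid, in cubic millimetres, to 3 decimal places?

Volume = 26607.928 mm³

Profile (r,z), 9 vertices: (1,14.5) (6,2) (9.5,0.5) (13.5,1) (20,25) (17,36.5) (15.5,39.5) (9.5,35) (6.5,29.5)
edge 0: (1,14.5)→(6,2)  cross = 1·2 − 6·14.5 = -85.0000; (r_i+r_j)·cross = 7·-85.0000 = -595.0000
edge 1: (6,2)→(9.5,0.5)  cross = 6·0.5 − 9.5·2 = -16.0000; (r_i+r_j)·cross = 15.5·-16.0000 = -248.0000
edge 2: (9.5,0.5)→(13.5,1)  cross = 9.5·1 − 13.5·0.5 = 2.7500; (r_i+r_j)·cross = 23·2.7500 = 63.2500
edge 3: (13.5,1)→(20,25)  cross = 13.5·25 − 20·1 = 317.5000; (r_i+r_j)·cross = 33.5·317.5000 = 10636.2500
edge 4: (20,25)→(17,36.5)  cross = 20·36.5 − 17·25 = 305.0000; (r_i+r_j)·cross = 37·305.0000 = 11285.0000
edge 5: (17,36.5)→(15.5,39.5)  cross = 17·39.5 − 15.5·36.5 = 105.7500; (r_i+r_j)·cross = 32.5·105.7500 = 3436.8750
edge 6: (15.5,39.5)→(9.5,35)  cross = 15.5·35 − 9.5·39.5 = 167.2500; (r_i+r_j)·cross = 25·167.2500 = 4181.2500
edge 7: (9.5,35)→(6.5,29.5)  cross = 9.5·29.5 − 6.5·35 = 52.7500; (r_i+r_j)·cross = 16·52.7500 = 844.0000
edge 8: (6.5,29.5)→(1,14.5)  cross = 6.5·14.5 − 1·29.5 = 64.7500; (r_i+r_j)·cross = 7.5·64.7500 = 485.6250
Σcross = 914.7500 → A = |Σcross|/2 = 457.3750 mm²
Σ(r_i+r_j)·cross = 30089.2500 → first moment M = |Σ|/6 = 5014.8750
R_c = M/A = 5014.8750/457.3750 = 10.9645 mm
θ = 304° = 5.305801 rad
V = θ·R_c·A = 5.305801·10.9645·457.3750 = 26607.928 mm³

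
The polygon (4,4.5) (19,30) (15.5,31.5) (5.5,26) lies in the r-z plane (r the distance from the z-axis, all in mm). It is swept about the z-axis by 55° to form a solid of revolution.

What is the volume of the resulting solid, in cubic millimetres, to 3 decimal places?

Volume = 1515.271 mm³

Profile (r,z), 4 vertices: (4,4.5) (19,30) (15.5,31.5) (5.5,26)
edge 0: (4,4.5)→(19,30)  cross = 4·30 − 19·4.5 = 34.5000; (r_i+r_j)·cross = 23·34.5000 = 793.5000
edge 1: (19,30)→(15.5,31.5)  cross = 19·31.5 − 15.5·30 = 133.5000; (r_i+r_j)·cross = 34.5·133.5000 = 4605.7500
edge 2: (15.5,31.5)→(5.5,26)  cross = 15.5·26 − 5.5·31.5 = 229.7500; (r_i+r_j)·cross = 21·229.7500 = 4824.7500
edge 3: (5.5,26)→(4,4.5)  cross = 5.5·4.5 − 4·26 = -79.2500; (r_i+r_j)·cross = 9.5·-79.2500 = -752.8750
Σcross = 318.5000 → A = |Σcross|/2 = 159.2500 mm²
Σ(r_i+r_j)·cross = 9471.1250 → first moment M = |Σ|/6 = 1578.5208
R_c = M/A = 1578.5208/159.2500 = 9.9122 mm
θ = 55° = 0.959931 rad
V = θ·R_c·A = 0.959931·9.9122·159.2500 = 1515.271 mm³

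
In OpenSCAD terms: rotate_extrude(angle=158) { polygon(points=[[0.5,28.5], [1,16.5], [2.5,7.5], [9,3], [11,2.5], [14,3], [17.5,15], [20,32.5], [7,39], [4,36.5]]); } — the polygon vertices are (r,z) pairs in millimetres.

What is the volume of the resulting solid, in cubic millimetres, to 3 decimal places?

Profile (r,z), 10 vertices: (0.5,28.5) (1,16.5) (2.5,7.5) (9,3) (11,2.5) (14,3) (17.5,15) (20,32.5) (7,39) (4,36.5)
edge 0: (0.5,28.5)→(1,16.5)  cross = 0.5·16.5 − 1·28.5 = -20.2500; (r_i+r_j)·cross = 1.5·-20.2500 = -30.3750
edge 1: (1,16.5)→(2.5,7.5)  cross = 1·7.5 − 2.5·16.5 = -33.7500; (r_i+r_j)·cross = 3.5·-33.7500 = -118.1250
edge 2: (2.5,7.5)→(9,3)  cross = 2.5·3 − 9·7.5 = -60.0000; (r_i+r_j)·cross = 11.5·-60.0000 = -690.0000
edge 3: (9,3)→(11,2.5)  cross = 9·2.5 − 11·3 = -10.5000; (r_i+r_j)·cross = 20·-10.5000 = -210.0000
edge 4: (11,2.5)→(14,3)  cross = 11·3 − 14·2.5 = -2.0000; (r_i+r_j)·cross = 25·-2.0000 = -50.0000
edge 5: (14,3)→(17.5,15)  cross = 14·15 − 17.5·3 = 157.5000; (r_i+r_j)·cross = 31.5·157.5000 = 4961.2500
edge 6: (17.5,15)→(20,32.5)  cross = 17.5·32.5 − 20·15 = 268.7500; (r_i+r_j)·cross = 37.5·268.7500 = 10078.1250
edge 7: (20,32.5)→(7,39)  cross = 20·39 − 7·32.5 = 552.5000; (r_i+r_j)·cross = 27·552.5000 = 14917.5000
edge 8: (7,39)→(4,36.5)  cross = 7·36.5 − 4·39 = 99.5000; (r_i+r_j)·cross = 11·99.5000 = 1094.5000
edge 9: (4,36.5)→(0.5,28.5)  cross = 4·28.5 − 0.5·36.5 = 95.7500; (r_i+r_j)·cross = 4.5·95.7500 = 430.8750
Σcross = 1047.5000 → A = |Σcross|/2 = 523.7500 mm²
Σ(r_i+r_j)·cross = 30383.7500 → first moment M = |Σ|/6 = 5063.9583
R_c = M/A = 5063.9583/523.7500 = 9.6687 mm
θ = 158° = 2.757620 rad
V = θ·R_c·A = 2.757620·9.6687·523.7500 = 13964.474 mm³

Volume = 13964.474 mm³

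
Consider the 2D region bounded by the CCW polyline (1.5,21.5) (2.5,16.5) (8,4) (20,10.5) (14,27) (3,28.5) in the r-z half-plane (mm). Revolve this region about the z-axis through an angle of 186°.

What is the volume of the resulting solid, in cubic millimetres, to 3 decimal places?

Volume = 9512.169 mm³

Profile (r,z), 6 vertices: (1.5,21.5) (2.5,16.5) (8,4) (20,10.5) (14,27) (3,28.5)
edge 0: (1.5,21.5)→(2.5,16.5)  cross = 1.5·16.5 − 2.5·21.5 = -29.0000; (r_i+r_j)·cross = 4·-29.0000 = -116.0000
edge 1: (2.5,16.5)→(8,4)  cross = 2.5·4 − 8·16.5 = -122.0000; (r_i+r_j)·cross = 10.5·-122.0000 = -1281.0000
edge 2: (8,4)→(20,10.5)  cross = 8·10.5 − 20·4 = 4.0000; (r_i+r_j)·cross = 28·4.0000 = 112.0000
edge 3: (20,10.5)→(14,27)  cross = 20·27 − 14·10.5 = 393.0000; (r_i+r_j)·cross = 34·393.0000 = 13362.0000
edge 4: (14,27)→(3,28.5)  cross = 14·28.5 − 3·27 = 318.0000; (r_i+r_j)·cross = 17·318.0000 = 5406.0000
edge 5: (3,28.5)→(1.5,21.5)  cross = 3·21.5 − 1.5·28.5 = 21.7500; (r_i+r_j)·cross = 4.5·21.7500 = 97.8750
Σcross = 585.7500 → A = |Σcross|/2 = 292.8750 mm²
Σ(r_i+r_j)·cross = 17580.8750 → first moment M = |Σ|/6 = 2930.1458
R_c = M/A = 2930.1458/292.8750 = 10.0048 mm
θ = 186° = 3.246312 rad
V = θ·R_c·A = 3.246312·10.0048·292.8750 = 9512.169 mm³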